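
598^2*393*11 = 1545922092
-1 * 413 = -413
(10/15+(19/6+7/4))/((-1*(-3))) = 67/36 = 1.86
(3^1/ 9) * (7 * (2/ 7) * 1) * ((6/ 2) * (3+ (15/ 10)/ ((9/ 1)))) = 19/ 3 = 6.33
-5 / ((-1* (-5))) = -1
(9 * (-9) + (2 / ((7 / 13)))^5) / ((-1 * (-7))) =10520009 / 117649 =89.42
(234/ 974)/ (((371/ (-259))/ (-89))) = 385281/ 25811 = 14.93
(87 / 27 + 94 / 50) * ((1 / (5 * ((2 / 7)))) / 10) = 2009 / 5625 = 0.36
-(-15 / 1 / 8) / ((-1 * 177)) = -5 / 472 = -0.01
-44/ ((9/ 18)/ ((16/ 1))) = -1408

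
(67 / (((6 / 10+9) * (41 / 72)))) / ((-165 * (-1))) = 67 / 902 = 0.07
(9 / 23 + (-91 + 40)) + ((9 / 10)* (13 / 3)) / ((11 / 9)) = -119967 / 2530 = -47.42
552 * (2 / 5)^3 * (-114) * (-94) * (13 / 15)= 205061376 / 625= 328098.20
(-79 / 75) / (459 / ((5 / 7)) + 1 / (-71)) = -5609 / 3421770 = -0.00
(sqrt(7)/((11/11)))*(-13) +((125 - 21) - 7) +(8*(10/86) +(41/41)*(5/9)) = 64.09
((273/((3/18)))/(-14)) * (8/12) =-78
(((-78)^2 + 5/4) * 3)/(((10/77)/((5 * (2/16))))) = 5622771/64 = 87855.80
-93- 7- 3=-103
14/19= 0.74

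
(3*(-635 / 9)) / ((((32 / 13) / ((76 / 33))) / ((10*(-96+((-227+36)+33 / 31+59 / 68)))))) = 471258839675 / 834768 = 564538.70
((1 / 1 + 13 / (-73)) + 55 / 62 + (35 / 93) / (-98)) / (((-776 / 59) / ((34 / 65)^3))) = -4697874469 / 253189475175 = -0.02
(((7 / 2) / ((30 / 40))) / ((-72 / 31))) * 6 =-217 / 18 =-12.06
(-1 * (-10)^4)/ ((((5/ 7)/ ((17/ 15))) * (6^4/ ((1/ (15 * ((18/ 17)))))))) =-10115/ 13122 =-0.77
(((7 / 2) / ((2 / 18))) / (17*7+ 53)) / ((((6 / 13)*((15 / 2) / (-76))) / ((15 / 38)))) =-273 / 172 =-1.59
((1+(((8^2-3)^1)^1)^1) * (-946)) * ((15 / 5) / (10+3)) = -175956 / 13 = -13535.08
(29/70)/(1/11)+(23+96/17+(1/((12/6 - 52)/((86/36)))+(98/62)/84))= 55072559/1660050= 33.18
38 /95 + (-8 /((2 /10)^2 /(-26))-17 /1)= 25917 /5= 5183.40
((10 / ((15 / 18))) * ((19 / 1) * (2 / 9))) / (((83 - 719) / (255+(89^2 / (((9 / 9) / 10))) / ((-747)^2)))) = -5410117190 / 266170293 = -20.33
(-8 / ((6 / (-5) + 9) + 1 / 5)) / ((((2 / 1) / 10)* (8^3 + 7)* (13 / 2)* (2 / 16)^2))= -640 / 6747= -0.09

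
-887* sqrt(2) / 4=-313.60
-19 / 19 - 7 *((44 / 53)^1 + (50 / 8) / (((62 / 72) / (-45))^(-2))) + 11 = 92862157 / 22254912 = 4.17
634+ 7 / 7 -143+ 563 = 1055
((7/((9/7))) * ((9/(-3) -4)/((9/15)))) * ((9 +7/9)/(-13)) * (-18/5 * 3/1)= -60368/117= -515.97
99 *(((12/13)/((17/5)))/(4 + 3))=5940/1547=3.84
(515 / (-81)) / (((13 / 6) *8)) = -0.37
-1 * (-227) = 227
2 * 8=16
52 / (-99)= -52 / 99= -0.53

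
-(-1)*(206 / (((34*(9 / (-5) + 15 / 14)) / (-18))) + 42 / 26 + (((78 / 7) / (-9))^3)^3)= 144.47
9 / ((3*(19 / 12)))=36 / 19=1.89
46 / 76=23 / 38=0.61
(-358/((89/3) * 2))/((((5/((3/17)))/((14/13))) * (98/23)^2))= -852219/67464670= -0.01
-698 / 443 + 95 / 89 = -20037 / 39427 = -0.51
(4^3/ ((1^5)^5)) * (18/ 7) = 1152/ 7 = 164.57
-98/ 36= -49/ 18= -2.72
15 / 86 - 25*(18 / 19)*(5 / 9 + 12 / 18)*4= -188915 / 1634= -115.62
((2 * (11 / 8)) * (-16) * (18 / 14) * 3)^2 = 1411344 / 49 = 28802.94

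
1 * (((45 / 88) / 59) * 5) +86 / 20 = 112753 / 25960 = 4.34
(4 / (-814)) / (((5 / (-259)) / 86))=1204 / 55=21.89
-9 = -9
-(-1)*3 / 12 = 1 / 4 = 0.25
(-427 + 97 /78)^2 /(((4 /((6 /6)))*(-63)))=-1102837681 /1533168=-719.32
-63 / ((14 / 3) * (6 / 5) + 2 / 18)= -2835 / 257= -11.03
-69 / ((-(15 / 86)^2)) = 170108 / 75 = 2268.11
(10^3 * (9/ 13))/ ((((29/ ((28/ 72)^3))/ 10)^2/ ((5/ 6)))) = 1838265625/ 7746992604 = 0.24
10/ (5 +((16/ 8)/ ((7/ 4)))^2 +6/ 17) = 8330/ 5547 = 1.50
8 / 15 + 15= 15.53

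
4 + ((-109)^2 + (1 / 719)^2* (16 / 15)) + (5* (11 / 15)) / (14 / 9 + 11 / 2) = 11704987022347 / 984810705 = 11885.52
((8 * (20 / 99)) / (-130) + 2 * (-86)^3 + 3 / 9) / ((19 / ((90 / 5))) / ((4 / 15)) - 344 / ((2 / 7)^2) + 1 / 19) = 248855575112 / 823574895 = 302.17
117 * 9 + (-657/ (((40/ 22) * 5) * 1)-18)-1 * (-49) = 1011.73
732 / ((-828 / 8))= -488 / 69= -7.07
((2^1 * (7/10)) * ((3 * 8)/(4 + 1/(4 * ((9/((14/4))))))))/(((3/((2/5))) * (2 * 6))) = 672/7375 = 0.09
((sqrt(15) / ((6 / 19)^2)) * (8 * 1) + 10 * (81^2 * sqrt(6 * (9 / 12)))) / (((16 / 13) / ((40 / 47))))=23465 * sqrt(15) / 423 + 6396975 * sqrt(2) / 94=96456.22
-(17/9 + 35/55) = -250/99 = -2.53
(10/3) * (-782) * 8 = -62560/3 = -20853.33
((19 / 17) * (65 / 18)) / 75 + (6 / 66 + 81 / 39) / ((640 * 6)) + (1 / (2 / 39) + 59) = 3299887139 / 42007680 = 78.55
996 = 996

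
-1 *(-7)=7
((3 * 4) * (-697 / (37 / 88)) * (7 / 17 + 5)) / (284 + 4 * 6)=-90528 / 259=-349.53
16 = 16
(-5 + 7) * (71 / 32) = 71 / 16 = 4.44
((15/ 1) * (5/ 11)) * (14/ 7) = 150/ 11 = 13.64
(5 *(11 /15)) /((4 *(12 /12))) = 0.92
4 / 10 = 2 / 5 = 0.40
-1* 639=-639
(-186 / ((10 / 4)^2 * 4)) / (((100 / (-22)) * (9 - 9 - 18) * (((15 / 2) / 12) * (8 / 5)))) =-341 / 3750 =-0.09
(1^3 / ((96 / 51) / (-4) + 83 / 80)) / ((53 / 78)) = 35360 / 13621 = 2.60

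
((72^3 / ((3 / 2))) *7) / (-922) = -870912 / 461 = -1889.18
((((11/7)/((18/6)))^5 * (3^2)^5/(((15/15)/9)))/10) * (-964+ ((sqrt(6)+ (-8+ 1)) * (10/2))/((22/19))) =-700370550891/336140+ 608377473 * sqrt(6)/67228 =-2061401.44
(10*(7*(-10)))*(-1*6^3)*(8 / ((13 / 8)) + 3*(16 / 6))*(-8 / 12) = -16934400 / 13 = -1302646.15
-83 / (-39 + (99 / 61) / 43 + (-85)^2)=-217709 / 18848977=-0.01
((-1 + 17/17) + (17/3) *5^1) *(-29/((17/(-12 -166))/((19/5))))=98078/3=32692.67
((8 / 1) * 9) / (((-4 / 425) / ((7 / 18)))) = -2975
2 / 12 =1 / 6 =0.17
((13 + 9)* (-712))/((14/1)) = -1118.86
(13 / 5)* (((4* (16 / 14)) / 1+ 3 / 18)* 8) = 10348 / 105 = 98.55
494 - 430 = 64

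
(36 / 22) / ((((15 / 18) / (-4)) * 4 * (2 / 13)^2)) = -4563 / 55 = -82.96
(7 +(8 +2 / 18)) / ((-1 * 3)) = -136 / 27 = -5.04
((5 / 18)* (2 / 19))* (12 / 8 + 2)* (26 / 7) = 65 / 171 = 0.38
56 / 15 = 3.73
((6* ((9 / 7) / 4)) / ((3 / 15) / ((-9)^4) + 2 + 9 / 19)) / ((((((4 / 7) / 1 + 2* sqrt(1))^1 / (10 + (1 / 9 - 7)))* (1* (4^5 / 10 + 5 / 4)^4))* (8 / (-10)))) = -1795500000 / 175762186101639647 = -0.00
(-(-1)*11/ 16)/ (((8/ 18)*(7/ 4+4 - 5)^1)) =33/ 16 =2.06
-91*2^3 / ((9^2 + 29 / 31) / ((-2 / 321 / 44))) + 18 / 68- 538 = -40993772441 / 76234290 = -537.73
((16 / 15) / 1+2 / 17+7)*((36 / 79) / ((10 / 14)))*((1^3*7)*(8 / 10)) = 4908624 / 167875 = 29.24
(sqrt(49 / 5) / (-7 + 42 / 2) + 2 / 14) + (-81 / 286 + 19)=sqrt(5) / 10 + 37757 / 2002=19.08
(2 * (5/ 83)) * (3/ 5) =6/ 83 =0.07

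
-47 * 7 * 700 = -230300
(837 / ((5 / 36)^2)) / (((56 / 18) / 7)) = 2440692 / 25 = 97627.68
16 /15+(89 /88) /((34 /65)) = 134647 /44880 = 3.00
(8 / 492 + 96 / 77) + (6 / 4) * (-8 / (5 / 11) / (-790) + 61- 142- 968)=-58816843003 / 37410450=-1572.20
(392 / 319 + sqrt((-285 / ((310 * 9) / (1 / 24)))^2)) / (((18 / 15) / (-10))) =-43898725 / 4272048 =-10.28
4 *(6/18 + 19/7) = 256/21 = 12.19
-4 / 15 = -0.27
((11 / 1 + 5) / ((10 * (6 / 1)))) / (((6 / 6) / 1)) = 4 / 15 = 0.27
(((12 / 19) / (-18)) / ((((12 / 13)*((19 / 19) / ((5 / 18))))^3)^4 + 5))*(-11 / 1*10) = 1251361993883256835937500 / 587923834596543511259974924317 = 0.00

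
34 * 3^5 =8262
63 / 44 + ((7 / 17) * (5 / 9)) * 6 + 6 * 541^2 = 3940663277 / 2244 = 1756088.80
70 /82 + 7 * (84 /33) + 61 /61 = 8872 /451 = 19.67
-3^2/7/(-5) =0.26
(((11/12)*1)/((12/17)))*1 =187/144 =1.30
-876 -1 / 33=-28909 / 33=-876.03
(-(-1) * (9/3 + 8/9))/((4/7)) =245/36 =6.81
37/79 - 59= -4624/79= -58.53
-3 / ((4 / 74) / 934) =-51837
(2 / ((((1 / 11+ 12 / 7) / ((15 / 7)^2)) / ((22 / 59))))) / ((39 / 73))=2649900 / 746291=3.55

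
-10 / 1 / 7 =-10 / 7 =-1.43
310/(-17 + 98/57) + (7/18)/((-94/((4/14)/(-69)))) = -20.29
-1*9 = -9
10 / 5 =2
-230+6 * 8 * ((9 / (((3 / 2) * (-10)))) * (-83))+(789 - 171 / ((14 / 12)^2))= 691823 / 245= 2823.77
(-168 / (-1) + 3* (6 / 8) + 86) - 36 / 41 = 41881 / 164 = 255.37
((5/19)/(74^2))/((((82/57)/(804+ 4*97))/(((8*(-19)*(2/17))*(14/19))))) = -500640/954193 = -0.52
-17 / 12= -1.42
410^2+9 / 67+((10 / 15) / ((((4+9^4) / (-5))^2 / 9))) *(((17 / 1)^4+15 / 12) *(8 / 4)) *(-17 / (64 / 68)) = 168089.63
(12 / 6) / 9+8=74 / 9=8.22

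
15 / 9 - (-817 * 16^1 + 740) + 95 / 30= 74021 / 6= 12336.83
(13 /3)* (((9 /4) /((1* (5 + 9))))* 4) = 39 /14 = 2.79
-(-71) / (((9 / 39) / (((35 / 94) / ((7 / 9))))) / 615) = 8514675 / 94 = 90581.65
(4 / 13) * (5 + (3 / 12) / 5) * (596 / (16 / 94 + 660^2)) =707303 / 332689630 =0.00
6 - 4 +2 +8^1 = 12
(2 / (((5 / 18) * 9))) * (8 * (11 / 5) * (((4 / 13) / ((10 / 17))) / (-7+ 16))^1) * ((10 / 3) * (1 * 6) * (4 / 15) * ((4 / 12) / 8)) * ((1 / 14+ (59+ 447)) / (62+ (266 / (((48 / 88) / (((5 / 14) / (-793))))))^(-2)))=28491194336 / 25612556319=1.11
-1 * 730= -730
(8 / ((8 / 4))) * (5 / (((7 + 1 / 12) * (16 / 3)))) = 9 / 17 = 0.53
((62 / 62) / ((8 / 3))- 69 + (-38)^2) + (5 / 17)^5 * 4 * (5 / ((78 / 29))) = 1375.39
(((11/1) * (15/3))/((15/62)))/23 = 682/69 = 9.88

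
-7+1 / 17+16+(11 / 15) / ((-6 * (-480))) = 6652987 / 734400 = 9.06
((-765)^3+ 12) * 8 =-3581576904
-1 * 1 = -1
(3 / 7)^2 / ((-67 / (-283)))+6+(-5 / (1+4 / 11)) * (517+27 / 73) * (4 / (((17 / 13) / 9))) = -212743256259 / 4074203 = -52217.15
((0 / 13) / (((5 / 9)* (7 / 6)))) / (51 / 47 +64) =0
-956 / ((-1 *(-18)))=-478 / 9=-53.11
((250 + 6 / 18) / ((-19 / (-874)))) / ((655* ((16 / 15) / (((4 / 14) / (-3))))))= -17273 / 11004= -1.57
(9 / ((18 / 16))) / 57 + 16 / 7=968 / 399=2.43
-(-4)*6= 24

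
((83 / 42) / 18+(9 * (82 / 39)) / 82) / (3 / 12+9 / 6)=3347 / 17199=0.19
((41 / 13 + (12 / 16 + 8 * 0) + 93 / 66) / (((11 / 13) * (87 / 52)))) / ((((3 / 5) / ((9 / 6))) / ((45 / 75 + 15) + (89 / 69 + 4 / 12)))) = 39125099 / 242121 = 161.59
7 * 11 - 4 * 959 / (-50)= 3843 / 25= 153.72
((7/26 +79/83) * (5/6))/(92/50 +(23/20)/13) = 329375/624243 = 0.53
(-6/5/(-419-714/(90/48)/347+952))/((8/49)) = -17003/1230468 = -0.01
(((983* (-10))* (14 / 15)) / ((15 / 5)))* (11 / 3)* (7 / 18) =-1059674 / 243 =-4360.80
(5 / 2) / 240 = 1 / 96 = 0.01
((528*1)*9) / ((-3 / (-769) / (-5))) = -6090480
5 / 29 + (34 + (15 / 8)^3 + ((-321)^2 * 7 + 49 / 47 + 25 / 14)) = 3523694173611 / 4884992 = 721330.59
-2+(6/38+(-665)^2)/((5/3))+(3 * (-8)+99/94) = 2369219621/8930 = 265310.15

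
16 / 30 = 8 / 15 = 0.53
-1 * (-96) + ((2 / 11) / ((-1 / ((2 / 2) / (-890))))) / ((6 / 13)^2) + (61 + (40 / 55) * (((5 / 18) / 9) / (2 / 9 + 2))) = 27668489 / 176220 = 157.01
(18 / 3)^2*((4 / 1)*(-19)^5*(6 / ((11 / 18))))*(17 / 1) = -654640958016 / 11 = -59512814365.09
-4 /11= -0.36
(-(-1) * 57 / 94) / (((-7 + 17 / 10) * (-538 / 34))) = 4845 / 670079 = 0.01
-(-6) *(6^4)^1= 7776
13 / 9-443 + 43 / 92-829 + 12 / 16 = -262753 / 207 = -1269.34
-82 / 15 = -5.47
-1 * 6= -6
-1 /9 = -0.11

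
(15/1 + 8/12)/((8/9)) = 141/8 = 17.62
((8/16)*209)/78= 209/156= 1.34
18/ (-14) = -9/ 7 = -1.29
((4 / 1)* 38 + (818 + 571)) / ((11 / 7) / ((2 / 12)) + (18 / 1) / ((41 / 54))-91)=-442267 / 16607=-26.63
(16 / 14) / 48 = 1 / 42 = 0.02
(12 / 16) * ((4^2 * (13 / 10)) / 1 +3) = 17.85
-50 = -50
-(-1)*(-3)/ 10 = -3/ 10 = -0.30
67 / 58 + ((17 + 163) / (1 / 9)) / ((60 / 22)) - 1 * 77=30053 / 58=518.16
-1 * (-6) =6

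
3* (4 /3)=4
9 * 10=90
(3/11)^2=9/121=0.07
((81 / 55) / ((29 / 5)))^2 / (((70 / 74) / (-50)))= -2427570 / 712327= -3.41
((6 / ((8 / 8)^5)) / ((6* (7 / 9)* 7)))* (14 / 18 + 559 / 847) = 10960 / 41503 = 0.26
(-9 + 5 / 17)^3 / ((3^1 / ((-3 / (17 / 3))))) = 9725376 / 83521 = 116.44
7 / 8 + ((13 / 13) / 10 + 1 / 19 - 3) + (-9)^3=-730.97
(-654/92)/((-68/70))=11445/1564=7.32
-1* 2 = -2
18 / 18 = 1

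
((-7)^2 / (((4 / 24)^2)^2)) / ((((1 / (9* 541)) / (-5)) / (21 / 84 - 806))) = 1245693432060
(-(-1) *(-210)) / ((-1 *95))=42 / 19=2.21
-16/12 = -1.33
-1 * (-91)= 91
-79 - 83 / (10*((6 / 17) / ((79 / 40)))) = -301069 / 2400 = -125.45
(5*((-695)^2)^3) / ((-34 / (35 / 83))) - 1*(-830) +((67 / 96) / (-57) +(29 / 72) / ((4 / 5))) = -1124143443691756646539 / 160854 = -6988594897806437.18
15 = 15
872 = 872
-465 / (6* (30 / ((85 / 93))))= -85 / 36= -2.36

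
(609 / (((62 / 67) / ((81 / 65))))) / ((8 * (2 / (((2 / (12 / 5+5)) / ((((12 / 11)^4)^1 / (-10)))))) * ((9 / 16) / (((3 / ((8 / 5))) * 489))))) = -2434391646225 / 15268864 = -159435.02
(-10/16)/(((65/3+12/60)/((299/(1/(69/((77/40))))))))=-7736625/25256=-306.33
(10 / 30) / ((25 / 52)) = 52 / 75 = 0.69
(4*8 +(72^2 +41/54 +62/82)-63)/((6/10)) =57060485/6642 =8590.86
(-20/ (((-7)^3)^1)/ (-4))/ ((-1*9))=5/ 3087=0.00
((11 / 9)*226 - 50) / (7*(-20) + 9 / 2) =-4072 / 2439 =-1.67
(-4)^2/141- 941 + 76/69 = -3047723/3243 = -939.79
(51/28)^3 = 132651/21952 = 6.04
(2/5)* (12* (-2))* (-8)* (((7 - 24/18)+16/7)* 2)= 42752/35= 1221.49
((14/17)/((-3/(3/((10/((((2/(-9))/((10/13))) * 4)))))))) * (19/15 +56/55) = 137228/631125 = 0.22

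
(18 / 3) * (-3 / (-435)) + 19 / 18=2863 / 2610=1.10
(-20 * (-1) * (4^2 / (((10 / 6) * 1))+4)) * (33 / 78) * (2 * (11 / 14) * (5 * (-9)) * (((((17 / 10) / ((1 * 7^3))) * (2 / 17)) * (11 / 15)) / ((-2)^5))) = 67881 / 624260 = 0.11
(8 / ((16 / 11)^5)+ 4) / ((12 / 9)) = 2056017 / 524288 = 3.92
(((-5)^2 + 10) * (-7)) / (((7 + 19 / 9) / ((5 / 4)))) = -11025 / 328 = -33.61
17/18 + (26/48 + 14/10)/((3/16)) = 113/10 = 11.30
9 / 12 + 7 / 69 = 235 / 276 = 0.85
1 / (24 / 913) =913 / 24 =38.04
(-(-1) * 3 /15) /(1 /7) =7 /5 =1.40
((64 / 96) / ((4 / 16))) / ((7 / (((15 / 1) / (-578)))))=-20 / 2023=-0.01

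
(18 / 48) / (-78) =-1 / 208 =-0.00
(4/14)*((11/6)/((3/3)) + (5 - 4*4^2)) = -16.33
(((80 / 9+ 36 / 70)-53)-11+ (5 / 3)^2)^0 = 1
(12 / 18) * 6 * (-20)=-80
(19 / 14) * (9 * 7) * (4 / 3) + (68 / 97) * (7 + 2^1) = 11670 / 97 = 120.31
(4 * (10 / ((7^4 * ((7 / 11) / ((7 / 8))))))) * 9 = 495 / 2401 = 0.21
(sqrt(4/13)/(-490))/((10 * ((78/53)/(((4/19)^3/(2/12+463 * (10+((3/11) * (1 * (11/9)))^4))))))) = -45792 * sqrt(13)/1066426800523175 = -0.00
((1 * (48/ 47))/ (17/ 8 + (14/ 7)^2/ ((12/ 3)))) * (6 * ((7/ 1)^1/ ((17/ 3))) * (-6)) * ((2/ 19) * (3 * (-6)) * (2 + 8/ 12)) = 27869184/ 379525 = 73.43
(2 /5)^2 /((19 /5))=4 /95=0.04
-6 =-6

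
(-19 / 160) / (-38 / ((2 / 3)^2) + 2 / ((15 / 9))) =19 / 13488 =0.00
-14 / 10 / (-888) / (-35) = -1 / 22200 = -0.00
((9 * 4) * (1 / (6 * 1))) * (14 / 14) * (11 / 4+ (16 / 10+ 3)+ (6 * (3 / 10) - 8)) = 69 / 10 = 6.90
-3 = -3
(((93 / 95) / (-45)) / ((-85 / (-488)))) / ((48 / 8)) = -7564 / 363375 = -0.02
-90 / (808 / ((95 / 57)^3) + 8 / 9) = -50625 / 98672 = -0.51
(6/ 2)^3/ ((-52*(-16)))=27/ 832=0.03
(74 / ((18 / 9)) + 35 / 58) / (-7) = -2181 / 406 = -5.37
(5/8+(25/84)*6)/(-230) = -27/2576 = -0.01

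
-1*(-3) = 3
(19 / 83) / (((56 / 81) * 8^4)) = 1539 / 19038208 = 0.00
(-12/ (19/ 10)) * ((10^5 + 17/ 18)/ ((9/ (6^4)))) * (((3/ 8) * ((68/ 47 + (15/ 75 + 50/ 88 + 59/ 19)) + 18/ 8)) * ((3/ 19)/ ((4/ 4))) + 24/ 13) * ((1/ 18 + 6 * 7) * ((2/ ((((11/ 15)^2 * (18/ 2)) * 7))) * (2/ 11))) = -40455729175158137200/ 429507541463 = -94190963.53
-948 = -948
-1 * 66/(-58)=33/29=1.14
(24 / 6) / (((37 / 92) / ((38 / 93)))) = 13984 / 3441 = 4.06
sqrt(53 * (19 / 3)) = sqrt(3021) / 3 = 18.32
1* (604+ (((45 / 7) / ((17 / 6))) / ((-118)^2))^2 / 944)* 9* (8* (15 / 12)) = 17610975276123573405 / 323969375940448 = 54360.00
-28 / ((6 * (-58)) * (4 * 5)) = 7 / 1740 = 0.00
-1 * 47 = -47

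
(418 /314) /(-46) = -209 /7222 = -0.03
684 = 684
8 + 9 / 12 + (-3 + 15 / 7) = 221 / 28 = 7.89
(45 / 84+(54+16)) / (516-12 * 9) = 1975 / 11424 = 0.17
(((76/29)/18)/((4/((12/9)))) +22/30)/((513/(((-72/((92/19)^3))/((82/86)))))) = -47515903/46871664120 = -0.00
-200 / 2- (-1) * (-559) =-659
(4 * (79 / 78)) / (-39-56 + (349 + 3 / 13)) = 0.02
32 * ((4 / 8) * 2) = 32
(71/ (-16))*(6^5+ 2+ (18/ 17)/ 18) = -9388117/ 272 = -34515.14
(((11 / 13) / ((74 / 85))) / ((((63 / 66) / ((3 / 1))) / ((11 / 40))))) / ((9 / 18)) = 22627 / 13468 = 1.68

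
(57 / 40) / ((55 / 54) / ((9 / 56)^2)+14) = 124659 / 4674320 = 0.03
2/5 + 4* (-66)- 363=-3133/5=-626.60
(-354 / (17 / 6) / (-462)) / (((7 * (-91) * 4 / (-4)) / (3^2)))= 3186 / 833833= 0.00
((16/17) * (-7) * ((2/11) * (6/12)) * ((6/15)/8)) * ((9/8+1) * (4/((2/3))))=-21/55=-0.38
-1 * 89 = -89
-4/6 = -2/3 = -0.67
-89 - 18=-107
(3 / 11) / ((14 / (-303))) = -5.90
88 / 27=3.26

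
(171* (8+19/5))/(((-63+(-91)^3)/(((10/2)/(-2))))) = 10089/1507268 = 0.01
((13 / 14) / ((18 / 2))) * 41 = 533 / 126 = 4.23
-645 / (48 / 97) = -20855 / 16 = -1303.44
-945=-945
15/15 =1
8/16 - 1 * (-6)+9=15.50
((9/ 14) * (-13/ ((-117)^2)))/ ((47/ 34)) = -17/ 38493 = -0.00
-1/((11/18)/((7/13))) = -126/143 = -0.88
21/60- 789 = -15773/20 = -788.65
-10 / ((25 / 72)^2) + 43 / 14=-139777 / 1750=-79.87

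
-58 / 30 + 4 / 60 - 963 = -14473 / 15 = -964.87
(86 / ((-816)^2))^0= 1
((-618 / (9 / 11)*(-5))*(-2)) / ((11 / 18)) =-12360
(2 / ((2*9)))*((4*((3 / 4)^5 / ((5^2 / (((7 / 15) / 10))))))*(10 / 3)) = 21 / 32000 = 0.00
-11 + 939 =928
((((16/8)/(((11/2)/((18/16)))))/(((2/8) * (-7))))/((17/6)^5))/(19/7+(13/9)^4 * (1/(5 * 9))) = -0.00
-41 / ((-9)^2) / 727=-41 / 58887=-0.00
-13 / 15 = -0.87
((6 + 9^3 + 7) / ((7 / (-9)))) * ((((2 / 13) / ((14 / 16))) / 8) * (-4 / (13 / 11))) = 83952 / 1183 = 70.97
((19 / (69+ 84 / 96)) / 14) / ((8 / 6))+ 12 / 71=51003 / 277823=0.18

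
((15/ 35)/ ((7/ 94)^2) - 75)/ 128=0.02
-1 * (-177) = 177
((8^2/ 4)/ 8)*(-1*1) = -2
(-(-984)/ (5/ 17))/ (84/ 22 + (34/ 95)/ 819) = 357918561/ 408523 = 876.13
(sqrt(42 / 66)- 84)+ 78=-6+ sqrt(77) / 11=-5.20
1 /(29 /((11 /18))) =11 /522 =0.02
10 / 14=0.71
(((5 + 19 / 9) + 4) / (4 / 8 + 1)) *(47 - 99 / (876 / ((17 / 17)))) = 684550 / 1971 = 347.31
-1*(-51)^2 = -2601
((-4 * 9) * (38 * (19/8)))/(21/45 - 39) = 48735/578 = 84.32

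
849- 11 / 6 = 5083 / 6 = 847.17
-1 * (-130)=130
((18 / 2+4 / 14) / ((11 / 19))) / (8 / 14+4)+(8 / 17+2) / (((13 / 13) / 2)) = 8.45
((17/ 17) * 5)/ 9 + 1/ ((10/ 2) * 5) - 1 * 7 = -1441/ 225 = -6.40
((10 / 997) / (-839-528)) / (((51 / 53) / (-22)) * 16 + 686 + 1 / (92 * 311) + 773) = -166807960 / 33153347159679649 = -0.00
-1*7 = -7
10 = 10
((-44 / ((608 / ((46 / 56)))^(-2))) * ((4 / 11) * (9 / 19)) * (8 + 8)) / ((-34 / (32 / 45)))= 62478352384 / 44965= 1389488.54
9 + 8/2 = 13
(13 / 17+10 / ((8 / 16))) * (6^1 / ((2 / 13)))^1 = 13767 / 17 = 809.82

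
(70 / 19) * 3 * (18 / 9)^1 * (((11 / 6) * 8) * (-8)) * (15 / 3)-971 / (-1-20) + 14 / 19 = -5155657 / 399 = -12921.45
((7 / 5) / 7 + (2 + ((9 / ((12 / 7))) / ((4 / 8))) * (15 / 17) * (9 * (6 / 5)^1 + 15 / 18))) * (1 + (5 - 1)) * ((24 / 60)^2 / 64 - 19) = -16714671 / 1600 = -10446.67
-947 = -947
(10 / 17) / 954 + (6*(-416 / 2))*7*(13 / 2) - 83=-461134498 / 8109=-56867.00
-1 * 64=-64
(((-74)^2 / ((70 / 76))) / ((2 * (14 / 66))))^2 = 11788592636304 / 60025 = 196394712.81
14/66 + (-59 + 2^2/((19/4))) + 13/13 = -35705/627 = -56.95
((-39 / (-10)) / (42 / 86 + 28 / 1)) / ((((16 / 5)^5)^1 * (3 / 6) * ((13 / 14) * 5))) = 645 / 3670016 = 0.00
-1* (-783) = 783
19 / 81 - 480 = -38861 / 81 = -479.77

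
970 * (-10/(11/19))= -184300/11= -16754.55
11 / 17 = 0.65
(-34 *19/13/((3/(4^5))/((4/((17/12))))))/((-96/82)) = 1595392/39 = 40907.49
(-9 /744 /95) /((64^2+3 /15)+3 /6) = -3 /96518252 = -0.00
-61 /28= -2.18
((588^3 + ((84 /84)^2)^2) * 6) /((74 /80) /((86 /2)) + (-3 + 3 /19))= -432456778.87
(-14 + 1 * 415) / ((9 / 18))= 802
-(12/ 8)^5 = -243/ 32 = -7.59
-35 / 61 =-0.57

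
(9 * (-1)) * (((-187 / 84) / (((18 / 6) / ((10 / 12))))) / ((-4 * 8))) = -935 / 5376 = -0.17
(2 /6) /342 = 1 /1026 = 0.00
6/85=0.07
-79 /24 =-3.29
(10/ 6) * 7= 35/ 3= 11.67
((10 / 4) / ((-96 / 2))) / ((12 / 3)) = -0.01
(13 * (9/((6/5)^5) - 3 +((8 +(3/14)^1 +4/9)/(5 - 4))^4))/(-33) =-36840033009533/16635126816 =-2214.59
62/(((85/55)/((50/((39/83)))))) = 2830300/663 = 4268.93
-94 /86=-47 /43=-1.09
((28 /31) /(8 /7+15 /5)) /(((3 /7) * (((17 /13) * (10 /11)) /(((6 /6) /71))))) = 98098 /16276395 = 0.01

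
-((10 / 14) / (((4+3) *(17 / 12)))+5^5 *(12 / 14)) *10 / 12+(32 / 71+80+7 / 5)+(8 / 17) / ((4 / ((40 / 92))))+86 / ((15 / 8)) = -2525857862 / 1200255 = -2104.43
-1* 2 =-2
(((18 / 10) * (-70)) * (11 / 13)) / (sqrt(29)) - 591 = -610.80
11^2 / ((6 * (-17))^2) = 121 / 10404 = 0.01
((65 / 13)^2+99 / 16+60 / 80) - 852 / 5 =-11077 / 80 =-138.46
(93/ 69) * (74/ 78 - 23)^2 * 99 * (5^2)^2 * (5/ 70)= 78813625000/ 27209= 2896601.31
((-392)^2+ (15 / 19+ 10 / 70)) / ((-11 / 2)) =-40874872 / 1463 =-27939.08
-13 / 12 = -1.08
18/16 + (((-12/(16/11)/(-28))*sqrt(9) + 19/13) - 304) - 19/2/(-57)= -1311985/4368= -300.36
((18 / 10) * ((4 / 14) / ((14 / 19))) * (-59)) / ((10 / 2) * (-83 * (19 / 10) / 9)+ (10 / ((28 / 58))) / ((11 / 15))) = 1997622 / 2879765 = 0.69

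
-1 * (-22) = 22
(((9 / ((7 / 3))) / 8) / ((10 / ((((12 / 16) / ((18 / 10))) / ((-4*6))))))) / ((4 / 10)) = -15 / 7168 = -0.00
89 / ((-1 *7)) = -89 / 7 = -12.71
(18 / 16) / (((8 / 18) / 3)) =243 / 32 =7.59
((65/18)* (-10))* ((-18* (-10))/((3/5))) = -32500/3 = -10833.33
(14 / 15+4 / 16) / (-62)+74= 73.98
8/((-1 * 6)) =-4/3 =-1.33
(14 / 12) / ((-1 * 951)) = -7 / 5706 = -0.00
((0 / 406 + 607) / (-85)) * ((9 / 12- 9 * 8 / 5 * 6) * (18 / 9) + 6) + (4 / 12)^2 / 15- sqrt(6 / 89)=27091187 / 22950- sqrt(534) / 89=1180.18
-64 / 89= -0.72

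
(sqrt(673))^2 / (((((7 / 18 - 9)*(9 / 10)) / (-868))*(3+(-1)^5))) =37688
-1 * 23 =-23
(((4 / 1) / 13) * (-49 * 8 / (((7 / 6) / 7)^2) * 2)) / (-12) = 9408 / 13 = 723.69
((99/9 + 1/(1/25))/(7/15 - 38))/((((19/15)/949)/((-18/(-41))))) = -138364200/438577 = -315.48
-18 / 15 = -6 / 5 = -1.20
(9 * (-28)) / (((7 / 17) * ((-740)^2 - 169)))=-204 / 182477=-0.00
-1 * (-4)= 4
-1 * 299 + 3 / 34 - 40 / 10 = -10299 / 34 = -302.91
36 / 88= 9 / 22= 0.41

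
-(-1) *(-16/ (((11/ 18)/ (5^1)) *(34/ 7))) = -5040/ 187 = -26.95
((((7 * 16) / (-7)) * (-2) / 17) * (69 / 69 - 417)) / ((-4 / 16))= 53248 / 17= 3132.24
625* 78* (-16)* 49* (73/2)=-1395030000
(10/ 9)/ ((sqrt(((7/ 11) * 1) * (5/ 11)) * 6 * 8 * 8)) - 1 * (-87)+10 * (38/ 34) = 11 * sqrt(35)/ 12096+1669/ 17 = 98.18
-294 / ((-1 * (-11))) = -294 / 11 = -26.73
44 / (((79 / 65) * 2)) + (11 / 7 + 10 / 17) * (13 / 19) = 3497169 / 178619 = 19.58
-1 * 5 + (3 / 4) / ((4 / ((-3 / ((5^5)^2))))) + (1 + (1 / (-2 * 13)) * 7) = -4.27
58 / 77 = 0.75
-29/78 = -0.37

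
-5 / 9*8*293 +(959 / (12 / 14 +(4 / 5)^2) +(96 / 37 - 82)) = -64655759 / 87246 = -741.07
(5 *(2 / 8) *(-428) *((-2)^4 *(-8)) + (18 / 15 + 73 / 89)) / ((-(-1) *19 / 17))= 27266657 / 445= 61273.39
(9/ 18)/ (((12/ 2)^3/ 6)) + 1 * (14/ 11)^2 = 14233/ 8712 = 1.63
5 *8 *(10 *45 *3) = 54000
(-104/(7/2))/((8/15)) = -390/7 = -55.71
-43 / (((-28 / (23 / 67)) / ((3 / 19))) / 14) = 2967 / 2546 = 1.17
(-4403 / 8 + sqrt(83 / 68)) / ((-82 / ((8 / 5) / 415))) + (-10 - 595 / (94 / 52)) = -2711984059 / 7997050 - 2 * sqrt(1411) / 1446275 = -339.12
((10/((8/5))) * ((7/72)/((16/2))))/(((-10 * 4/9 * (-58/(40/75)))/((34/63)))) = 17/200448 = 0.00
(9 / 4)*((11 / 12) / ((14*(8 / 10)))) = 165 / 896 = 0.18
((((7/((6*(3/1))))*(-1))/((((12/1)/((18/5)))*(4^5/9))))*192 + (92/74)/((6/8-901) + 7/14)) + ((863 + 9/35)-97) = 766.06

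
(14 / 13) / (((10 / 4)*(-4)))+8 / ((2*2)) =123 / 65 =1.89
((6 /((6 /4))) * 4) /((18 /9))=8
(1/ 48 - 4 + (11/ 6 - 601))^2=363784.90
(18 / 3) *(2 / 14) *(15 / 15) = 6 / 7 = 0.86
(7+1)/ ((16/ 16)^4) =8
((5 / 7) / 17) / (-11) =-5 / 1309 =-0.00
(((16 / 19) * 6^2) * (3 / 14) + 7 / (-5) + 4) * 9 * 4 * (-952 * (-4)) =118463616 / 95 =1246985.43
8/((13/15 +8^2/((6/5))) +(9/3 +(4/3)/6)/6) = 2160/14779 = 0.15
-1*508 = -508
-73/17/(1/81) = -5913/17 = -347.82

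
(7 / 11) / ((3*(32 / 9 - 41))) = -21 / 3707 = -0.01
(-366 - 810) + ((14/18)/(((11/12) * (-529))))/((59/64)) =-1211238280/1029963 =-1176.00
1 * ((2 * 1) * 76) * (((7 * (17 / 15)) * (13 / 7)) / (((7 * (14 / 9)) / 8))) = 403104 / 245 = 1645.32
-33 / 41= -0.80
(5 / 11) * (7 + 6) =65 / 11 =5.91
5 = 5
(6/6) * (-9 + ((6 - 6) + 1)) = -8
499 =499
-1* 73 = -73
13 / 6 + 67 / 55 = 1117 / 330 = 3.38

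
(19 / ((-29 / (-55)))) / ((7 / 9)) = 9405 / 203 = 46.33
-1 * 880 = -880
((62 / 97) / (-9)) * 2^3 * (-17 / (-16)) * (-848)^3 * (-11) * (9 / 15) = -3535011713024 / 1455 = -2429561314.79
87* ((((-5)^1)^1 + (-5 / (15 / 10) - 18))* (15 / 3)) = -11455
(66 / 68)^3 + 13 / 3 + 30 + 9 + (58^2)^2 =1334355893683 / 117912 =11316540.25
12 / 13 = 0.92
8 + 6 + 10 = 24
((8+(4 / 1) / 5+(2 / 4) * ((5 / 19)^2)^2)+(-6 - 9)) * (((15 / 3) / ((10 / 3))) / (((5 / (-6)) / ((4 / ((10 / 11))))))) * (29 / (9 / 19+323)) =23188426767 / 5269426750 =4.40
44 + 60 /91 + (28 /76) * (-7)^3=-141275 /1729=-81.71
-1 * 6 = -6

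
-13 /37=-0.35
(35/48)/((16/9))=105/256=0.41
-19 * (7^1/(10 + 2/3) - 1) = 209/32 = 6.53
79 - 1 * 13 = 66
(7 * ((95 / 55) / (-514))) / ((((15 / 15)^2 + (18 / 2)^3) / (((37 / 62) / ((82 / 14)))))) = -0.00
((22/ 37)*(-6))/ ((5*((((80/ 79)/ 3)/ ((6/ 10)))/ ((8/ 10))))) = -23463/ 23125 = -1.01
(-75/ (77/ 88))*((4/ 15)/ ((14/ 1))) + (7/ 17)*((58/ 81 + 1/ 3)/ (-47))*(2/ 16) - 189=-284491211/ 1492344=-190.63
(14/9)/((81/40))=0.77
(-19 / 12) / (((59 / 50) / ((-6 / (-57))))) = -25 / 177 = -0.14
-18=-18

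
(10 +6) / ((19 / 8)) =128 / 19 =6.74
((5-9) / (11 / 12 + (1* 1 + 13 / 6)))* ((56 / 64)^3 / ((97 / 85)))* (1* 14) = -12495 / 1552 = -8.05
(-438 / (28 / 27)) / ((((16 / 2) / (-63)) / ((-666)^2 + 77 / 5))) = 118027695969 / 80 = 1475346199.61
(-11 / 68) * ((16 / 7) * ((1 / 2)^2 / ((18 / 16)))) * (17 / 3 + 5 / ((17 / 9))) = -37312 / 54621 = -0.68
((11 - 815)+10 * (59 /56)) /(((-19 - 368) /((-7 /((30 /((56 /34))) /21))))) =-1088633 /65790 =-16.55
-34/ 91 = -0.37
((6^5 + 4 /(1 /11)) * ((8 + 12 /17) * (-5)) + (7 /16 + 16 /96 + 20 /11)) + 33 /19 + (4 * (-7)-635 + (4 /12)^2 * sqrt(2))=-3421502291 /10032 + sqrt(2) /9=-341058.68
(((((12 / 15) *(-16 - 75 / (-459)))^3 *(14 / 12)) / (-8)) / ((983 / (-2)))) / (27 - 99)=99576826769 / 11882329394625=0.01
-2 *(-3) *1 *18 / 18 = 6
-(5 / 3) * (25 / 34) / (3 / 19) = -2375 / 306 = -7.76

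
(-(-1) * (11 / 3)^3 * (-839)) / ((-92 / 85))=94920265 / 2484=38212.67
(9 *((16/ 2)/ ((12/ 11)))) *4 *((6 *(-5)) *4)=-31680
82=82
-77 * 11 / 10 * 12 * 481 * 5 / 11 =-222222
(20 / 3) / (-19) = -20 / 57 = -0.35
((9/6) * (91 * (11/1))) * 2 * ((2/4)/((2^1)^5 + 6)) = 3003/76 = 39.51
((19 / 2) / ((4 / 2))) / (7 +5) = 19 / 48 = 0.40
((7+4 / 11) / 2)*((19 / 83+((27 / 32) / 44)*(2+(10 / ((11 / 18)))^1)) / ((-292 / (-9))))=0.07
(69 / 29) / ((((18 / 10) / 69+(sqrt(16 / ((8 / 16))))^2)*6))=2645 / 213614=0.01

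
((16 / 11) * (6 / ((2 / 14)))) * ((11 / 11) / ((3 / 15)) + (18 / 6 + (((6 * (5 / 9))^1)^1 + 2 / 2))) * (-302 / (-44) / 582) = 312872 / 35211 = 8.89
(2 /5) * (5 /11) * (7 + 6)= 26 /11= 2.36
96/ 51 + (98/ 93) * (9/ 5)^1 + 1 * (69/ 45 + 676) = 1077155/ 1581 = 681.31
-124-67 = -191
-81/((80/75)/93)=-112995/16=-7062.19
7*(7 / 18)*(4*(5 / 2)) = 27.22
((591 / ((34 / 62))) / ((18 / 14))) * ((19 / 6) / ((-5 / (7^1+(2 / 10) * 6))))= -33301471 / 7650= -4353.13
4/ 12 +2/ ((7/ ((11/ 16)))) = 89/ 168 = 0.53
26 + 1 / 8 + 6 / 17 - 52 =-3471 / 136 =-25.52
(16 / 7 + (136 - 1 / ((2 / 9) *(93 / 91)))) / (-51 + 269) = 58105 / 94612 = 0.61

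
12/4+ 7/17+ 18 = 21.41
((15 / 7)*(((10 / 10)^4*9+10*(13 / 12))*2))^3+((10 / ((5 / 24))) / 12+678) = 614807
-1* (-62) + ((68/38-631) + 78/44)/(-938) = 3510211/56012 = 62.67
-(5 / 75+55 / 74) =-0.81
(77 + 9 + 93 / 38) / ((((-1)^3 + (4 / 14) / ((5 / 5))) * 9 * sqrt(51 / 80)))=-47054 * sqrt(255) / 43605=-17.23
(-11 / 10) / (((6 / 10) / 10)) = -55 / 3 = -18.33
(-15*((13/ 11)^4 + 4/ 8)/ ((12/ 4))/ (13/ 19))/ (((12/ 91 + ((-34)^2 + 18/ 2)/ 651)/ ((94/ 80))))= -5959845387/ 544176688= -10.95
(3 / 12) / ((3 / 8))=2 / 3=0.67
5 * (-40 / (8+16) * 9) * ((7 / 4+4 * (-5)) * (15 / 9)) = 9125 / 4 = 2281.25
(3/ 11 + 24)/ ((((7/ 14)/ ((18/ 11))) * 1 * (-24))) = -801/ 242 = -3.31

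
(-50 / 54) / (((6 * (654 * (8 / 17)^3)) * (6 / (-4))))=122825 / 81368064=0.00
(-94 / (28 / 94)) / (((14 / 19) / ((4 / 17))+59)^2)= -3189796 / 39020247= -0.08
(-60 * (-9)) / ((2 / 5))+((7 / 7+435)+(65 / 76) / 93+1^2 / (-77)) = 972003433 / 544236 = 1786.00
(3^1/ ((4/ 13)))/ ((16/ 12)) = 117/ 16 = 7.31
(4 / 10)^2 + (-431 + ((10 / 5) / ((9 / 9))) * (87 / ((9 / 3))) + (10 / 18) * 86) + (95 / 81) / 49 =-32251924 / 99225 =-325.04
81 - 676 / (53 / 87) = -54519 / 53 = -1028.66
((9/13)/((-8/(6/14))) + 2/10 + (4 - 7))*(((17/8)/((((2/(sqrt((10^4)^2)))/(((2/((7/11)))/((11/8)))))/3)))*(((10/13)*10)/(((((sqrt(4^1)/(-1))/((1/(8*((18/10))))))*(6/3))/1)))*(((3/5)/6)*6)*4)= 66250.68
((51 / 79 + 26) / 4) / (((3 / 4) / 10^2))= 210500 / 237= 888.19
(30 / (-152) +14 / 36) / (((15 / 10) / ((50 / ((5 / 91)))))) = 59605 / 513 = 116.19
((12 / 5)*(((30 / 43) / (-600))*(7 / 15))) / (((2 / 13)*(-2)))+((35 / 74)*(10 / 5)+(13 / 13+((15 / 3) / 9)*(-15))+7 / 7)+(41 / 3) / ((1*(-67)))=-297785911 / 53298500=-5.59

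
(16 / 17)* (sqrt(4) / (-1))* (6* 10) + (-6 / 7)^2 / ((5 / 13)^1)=-462444 / 4165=-111.03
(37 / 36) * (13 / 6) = 481 / 216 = 2.23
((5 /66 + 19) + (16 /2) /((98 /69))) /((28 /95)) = 7591165 /90552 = 83.83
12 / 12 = 1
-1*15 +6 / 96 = -239 / 16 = -14.94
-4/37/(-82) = 2/1517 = 0.00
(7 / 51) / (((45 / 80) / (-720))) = -8960 / 51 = -175.69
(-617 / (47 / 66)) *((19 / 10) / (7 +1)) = -386859 / 1880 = -205.78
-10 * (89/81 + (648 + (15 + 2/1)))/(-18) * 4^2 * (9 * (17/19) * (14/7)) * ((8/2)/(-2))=-293509760/1539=-190714.59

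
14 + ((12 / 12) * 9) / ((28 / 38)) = 367 / 14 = 26.21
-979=-979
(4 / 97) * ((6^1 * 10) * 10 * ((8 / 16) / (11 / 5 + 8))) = 2000 / 1649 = 1.21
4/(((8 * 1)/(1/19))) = 1/38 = 0.03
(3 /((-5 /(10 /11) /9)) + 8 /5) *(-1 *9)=1638 /55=29.78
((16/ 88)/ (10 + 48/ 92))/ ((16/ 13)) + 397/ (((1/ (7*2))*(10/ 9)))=532635751/ 106480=5002.21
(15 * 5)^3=421875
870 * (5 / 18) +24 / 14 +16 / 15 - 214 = 30.45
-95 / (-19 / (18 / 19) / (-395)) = -1871.05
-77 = -77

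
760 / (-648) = -95 / 81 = -1.17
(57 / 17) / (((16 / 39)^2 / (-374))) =-953667 / 128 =-7450.52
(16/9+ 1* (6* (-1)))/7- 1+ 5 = 214/63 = 3.40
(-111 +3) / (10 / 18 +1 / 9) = -162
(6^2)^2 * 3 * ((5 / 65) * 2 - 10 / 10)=-42768 / 13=-3289.85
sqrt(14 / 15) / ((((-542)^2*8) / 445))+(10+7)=89*sqrt(210) / 7050336+17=17.00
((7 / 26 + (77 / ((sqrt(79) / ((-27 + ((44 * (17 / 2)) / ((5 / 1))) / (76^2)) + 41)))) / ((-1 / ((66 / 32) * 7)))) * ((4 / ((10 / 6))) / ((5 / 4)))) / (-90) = -28 / 4875 + 1199715363 * sqrt(79) / 285190000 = 37.38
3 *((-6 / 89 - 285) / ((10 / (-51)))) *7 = 27172341 / 890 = 30530.72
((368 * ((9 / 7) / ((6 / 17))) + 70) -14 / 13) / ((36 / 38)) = 1218508 / 819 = 1487.80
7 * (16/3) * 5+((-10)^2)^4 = 300000560/3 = 100000186.67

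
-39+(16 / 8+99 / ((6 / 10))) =128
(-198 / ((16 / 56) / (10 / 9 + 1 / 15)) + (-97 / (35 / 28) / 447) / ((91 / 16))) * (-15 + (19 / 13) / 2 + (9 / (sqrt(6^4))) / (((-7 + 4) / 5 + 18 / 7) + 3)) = 610216047611 / 52577928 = 11605.94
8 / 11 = 0.73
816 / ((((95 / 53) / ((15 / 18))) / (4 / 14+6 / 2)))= 1246.50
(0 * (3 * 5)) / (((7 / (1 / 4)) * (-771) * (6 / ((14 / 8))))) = 0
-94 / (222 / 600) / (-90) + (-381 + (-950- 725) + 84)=-655736 / 333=-1969.18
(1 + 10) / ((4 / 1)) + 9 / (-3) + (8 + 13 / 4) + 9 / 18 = 23 / 2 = 11.50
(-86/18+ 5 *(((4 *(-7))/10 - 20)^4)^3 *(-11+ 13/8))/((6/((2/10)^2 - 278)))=112993719501335071728235452851/2636718750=42853914359024856833.23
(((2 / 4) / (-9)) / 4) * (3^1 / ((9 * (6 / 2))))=-1 / 648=-0.00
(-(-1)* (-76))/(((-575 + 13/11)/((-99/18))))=-2299/3156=-0.73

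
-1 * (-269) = 269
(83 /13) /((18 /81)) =747 /26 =28.73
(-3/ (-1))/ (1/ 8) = 24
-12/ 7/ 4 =-0.43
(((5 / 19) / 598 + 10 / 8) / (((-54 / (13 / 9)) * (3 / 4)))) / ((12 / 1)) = -28415 / 7645752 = -0.00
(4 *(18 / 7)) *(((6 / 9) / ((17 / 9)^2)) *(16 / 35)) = 62208 / 70805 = 0.88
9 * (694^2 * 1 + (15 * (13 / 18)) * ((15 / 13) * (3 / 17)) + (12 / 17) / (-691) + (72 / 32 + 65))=203709383217 / 46988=4335349.09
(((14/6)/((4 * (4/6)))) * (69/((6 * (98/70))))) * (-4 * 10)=-287.50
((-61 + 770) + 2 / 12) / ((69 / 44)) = 4070 / 9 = 452.22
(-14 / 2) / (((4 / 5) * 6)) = -35 / 24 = -1.46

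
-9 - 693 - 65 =-767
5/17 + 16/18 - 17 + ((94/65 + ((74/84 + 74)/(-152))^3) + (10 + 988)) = 282761005236299927/287502028369920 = 983.51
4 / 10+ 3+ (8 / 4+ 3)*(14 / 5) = 87 / 5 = 17.40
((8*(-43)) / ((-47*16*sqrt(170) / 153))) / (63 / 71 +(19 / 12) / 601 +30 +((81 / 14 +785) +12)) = 346787217*sqrt(170) / 702226311215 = 0.01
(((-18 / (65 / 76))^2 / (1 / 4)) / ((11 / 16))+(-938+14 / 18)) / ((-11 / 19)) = -13032548381 / 4601025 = -2832.53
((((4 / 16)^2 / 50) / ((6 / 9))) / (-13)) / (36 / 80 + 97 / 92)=-69 / 719680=-0.00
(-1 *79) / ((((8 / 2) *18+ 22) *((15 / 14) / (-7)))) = 3871 / 705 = 5.49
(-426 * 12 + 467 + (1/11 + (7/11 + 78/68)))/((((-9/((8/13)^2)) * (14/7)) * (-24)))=-1157686/284427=-4.07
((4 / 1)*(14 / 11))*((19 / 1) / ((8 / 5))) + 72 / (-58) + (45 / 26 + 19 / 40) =10188173 / 165880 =61.42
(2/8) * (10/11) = 0.23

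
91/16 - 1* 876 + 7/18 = -125269/144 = -869.92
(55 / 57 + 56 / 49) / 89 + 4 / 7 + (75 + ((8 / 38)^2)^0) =76.60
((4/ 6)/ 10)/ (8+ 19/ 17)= 17/ 2325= 0.01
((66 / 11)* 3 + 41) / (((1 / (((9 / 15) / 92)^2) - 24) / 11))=5841 / 211384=0.03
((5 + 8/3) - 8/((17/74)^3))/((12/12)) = -9612377/14739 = -652.17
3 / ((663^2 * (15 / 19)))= 19 / 2197845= 0.00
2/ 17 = 0.12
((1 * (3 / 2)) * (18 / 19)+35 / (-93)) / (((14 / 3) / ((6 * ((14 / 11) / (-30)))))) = -1846 / 32395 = -0.06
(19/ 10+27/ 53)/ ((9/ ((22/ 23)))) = 14047/ 54855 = 0.26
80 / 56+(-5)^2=185 / 7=26.43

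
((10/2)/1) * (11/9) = 55/9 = 6.11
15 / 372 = 5 / 124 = 0.04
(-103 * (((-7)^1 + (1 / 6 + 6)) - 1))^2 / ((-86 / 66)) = -14120579 / 516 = -27365.46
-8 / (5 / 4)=-6.40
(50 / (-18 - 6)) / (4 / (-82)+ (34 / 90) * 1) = -15375 / 2428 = -6.33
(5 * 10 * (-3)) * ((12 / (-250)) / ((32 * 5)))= 9 / 200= 0.04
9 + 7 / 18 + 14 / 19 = 3463 / 342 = 10.13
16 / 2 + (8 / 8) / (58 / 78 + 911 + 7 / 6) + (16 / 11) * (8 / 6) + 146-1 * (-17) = 406380923 / 2349831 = 172.94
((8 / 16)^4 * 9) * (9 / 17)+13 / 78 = 379 / 816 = 0.46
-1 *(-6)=6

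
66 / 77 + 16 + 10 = 188 / 7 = 26.86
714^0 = 1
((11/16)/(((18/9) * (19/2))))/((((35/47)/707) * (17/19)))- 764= -986823/1360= -725.61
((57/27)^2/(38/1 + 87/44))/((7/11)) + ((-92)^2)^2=71449666958212/997353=71639296.18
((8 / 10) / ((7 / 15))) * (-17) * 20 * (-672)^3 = 176876421120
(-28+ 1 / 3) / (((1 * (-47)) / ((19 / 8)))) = 1577 / 1128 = 1.40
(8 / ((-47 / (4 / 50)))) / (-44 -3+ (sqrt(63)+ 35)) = 16*sqrt(7) / 31725+ 64 / 31725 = 0.00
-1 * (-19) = 19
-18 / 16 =-9 / 8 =-1.12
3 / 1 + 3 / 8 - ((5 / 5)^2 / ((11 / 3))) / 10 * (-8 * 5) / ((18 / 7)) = 1003 / 264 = 3.80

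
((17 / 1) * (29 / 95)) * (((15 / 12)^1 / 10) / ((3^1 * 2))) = 493 / 4560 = 0.11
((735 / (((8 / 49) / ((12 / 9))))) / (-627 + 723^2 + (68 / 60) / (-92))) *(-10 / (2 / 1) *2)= -82834500 / 720500743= -0.11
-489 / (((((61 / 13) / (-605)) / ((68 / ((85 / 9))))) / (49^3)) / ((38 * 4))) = 495190050971616 / 61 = 8117869688059.28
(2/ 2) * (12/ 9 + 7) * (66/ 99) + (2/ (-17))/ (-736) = 312809/ 56304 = 5.56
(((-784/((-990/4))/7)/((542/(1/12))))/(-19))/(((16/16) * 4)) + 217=1659239498/7646265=217.00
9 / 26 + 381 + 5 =10045 / 26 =386.35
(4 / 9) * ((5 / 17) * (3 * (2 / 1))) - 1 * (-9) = 499 / 51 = 9.78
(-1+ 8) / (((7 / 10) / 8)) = 80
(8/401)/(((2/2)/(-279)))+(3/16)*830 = 481389/3208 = 150.06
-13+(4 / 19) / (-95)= -23469 / 1805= -13.00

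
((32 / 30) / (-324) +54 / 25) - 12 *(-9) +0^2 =669202 / 6075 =110.16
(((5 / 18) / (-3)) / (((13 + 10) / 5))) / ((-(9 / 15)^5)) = 78125 / 301806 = 0.26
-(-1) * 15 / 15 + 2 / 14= 8 / 7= 1.14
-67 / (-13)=67 / 13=5.15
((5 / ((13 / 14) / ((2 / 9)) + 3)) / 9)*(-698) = -97720 / 1809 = -54.02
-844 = -844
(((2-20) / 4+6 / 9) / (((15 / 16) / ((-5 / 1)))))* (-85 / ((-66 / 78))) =203320 / 99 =2053.74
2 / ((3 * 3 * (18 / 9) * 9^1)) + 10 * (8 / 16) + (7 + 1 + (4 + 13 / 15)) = 7241 / 405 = 17.88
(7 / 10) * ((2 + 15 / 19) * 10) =19.53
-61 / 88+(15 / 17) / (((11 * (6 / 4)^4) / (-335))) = -242399 / 40392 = -6.00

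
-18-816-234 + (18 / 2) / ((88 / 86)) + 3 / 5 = -232893 / 220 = -1058.60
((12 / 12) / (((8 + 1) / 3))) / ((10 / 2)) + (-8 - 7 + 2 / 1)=-194 / 15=-12.93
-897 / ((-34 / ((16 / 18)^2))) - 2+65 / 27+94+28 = 65753 / 459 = 143.25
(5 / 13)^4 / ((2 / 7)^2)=30625 / 114244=0.27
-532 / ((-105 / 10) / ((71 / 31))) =10792 / 93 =116.04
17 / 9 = 1.89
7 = 7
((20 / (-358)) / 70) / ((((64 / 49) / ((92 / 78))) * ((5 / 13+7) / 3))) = -161 / 549888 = -0.00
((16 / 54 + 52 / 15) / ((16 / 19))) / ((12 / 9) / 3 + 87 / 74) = 89281 / 32370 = 2.76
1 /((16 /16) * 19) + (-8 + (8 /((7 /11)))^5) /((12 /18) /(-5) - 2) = -187999638137 /1277332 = -147181.50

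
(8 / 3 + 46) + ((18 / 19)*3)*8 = 4070 / 57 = 71.40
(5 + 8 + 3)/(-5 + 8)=16/3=5.33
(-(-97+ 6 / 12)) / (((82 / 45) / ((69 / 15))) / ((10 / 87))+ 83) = 66585 / 59648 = 1.12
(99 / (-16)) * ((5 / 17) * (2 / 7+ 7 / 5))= -5841 / 1904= -3.07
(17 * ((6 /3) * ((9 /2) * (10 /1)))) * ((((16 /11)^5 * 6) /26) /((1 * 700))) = 240648192 /73278205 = 3.28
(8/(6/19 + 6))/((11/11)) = 19/15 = 1.27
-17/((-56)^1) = 17/56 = 0.30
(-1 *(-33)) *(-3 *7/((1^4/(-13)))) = 9009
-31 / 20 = -1.55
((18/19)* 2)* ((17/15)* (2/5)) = 408/475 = 0.86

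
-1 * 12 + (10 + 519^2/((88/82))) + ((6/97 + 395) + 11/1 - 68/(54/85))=28957942771/115236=251292.50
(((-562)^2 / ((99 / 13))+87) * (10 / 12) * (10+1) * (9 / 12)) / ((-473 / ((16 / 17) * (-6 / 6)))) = 41145850 / 72369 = 568.56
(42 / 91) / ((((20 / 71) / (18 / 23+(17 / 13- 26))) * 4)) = -1522737 / 155480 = -9.79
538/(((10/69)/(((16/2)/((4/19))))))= 705318/5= 141063.60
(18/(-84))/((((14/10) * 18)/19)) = -95/588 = -0.16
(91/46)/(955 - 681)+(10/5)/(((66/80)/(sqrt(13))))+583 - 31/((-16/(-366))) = -3179177/25208+80 * sqrt(13)/33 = -117.38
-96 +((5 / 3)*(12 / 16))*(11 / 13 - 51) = -2063 / 13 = -158.69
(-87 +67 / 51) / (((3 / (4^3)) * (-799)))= 279680 / 122247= 2.29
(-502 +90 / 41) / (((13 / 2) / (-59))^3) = 33669011744 / 90077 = 373780.34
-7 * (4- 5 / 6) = -133 / 6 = -22.17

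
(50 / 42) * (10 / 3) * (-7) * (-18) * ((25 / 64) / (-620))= -625 / 1984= -0.32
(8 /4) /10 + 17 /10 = 19 /10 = 1.90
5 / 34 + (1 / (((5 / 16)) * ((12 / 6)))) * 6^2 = 9817 / 170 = 57.75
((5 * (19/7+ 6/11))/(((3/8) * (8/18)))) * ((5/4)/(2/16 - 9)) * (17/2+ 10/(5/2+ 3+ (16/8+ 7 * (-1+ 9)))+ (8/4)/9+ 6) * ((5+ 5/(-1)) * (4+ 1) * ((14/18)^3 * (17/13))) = 0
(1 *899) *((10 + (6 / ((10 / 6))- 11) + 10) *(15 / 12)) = 56637 / 4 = 14159.25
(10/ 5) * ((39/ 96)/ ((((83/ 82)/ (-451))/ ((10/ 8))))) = -1201915/ 2656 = -452.53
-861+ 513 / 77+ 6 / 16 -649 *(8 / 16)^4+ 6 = -1094663 / 1232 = -888.53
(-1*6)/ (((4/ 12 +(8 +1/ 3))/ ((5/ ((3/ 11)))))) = -165/ 13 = -12.69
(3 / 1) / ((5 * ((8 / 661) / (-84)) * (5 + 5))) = -41643 / 100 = -416.43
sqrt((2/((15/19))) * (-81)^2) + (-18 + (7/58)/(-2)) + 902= 27 * sqrt(570)/5 + 102537/116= 1012.86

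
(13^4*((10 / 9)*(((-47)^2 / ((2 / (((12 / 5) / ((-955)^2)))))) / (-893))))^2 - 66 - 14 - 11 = -245897250344583851 / 2702484412430625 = -90.99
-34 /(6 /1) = -17 /3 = -5.67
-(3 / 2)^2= -9 / 4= -2.25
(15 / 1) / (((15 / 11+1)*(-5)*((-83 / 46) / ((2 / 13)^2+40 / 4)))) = 1285746 / 182351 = 7.05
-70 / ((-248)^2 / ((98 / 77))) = -245 / 169136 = -0.00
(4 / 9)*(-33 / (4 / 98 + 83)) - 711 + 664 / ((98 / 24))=-328119941 / 598143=-548.56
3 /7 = 0.43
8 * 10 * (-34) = -2720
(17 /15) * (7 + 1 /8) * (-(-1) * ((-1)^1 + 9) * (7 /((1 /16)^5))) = 474166067.20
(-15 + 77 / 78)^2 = 1194649 / 6084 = 196.36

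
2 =2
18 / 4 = 9 / 2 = 4.50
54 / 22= 27 / 11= 2.45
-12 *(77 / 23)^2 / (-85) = 71148 / 44965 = 1.58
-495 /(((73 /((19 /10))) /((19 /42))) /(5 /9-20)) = 113.33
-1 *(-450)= 450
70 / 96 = 35 / 48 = 0.73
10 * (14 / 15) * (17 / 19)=476 / 57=8.35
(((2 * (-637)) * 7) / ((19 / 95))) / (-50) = 4459 / 5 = 891.80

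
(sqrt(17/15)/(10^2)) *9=3 *sqrt(255)/500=0.10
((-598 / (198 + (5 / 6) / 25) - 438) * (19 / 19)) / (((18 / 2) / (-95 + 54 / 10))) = 10032512 / 2285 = 4390.60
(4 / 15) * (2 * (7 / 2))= 28 / 15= 1.87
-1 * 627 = -627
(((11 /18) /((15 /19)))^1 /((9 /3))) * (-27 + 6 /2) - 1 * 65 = -9611 /135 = -71.19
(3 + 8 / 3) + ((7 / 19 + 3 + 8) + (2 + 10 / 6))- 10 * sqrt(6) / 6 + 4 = 1408 / 57- 5 * sqrt(6) / 3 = 20.62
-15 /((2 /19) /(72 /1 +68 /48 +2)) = -85975 /8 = -10746.88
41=41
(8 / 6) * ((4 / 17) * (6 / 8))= 4 / 17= 0.24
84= 84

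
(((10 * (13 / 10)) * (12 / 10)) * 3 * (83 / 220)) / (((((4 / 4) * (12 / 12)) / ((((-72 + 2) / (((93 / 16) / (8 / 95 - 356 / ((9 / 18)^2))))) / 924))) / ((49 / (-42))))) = -2043418832 / 5345175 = -382.29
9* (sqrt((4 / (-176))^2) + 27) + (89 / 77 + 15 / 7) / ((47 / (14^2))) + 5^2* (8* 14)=6321795 / 2068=3056.96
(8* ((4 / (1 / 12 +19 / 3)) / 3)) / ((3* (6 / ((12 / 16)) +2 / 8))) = 512 / 7623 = 0.07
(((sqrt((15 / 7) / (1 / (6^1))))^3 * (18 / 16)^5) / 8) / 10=1.04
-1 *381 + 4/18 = -3427/9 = -380.78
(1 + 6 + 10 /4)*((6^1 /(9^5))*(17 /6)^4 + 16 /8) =486261091 /25509168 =19.06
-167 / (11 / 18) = -3006 / 11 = -273.27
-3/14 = -0.21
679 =679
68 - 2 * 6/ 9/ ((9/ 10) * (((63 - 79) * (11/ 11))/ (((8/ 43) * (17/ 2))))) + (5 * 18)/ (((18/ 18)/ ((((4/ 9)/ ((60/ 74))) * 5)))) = 365498/ 1161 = 314.81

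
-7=-7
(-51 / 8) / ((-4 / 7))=357 / 32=11.16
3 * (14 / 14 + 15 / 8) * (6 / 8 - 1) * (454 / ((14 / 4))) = -15663 / 56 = -279.70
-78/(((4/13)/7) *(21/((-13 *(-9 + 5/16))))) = -9543.22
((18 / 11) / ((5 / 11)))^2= 324 / 25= 12.96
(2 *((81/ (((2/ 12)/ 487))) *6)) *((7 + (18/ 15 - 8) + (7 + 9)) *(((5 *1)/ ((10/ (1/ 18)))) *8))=51123312/ 5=10224662.40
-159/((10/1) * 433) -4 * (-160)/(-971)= -2925589/4204430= -0.70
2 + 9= 11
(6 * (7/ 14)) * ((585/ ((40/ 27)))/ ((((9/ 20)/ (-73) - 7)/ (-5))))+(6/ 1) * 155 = 36321465/ 20458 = 1775.42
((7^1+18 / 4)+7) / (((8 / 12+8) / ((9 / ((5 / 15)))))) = 2997 / 52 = 57.63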